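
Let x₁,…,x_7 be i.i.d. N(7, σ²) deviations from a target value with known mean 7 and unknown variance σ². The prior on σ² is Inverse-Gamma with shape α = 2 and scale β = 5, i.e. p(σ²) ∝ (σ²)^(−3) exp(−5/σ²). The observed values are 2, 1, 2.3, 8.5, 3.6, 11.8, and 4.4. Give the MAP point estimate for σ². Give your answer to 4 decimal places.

σ̂²_MAP = 10.5154

Sum of squared deviations about the known mean: SS = (2−7)² + (1−7)² + (2.3−7)² + (8.5−7)² + (3.6−7)² + (11.8−7)² + (4.4−7)² = 126.7.
The Normal likelihood contributes (σ²)^(−n/2) exp(−SS/(2σ²)), so the posterior is Inverse-Gamma(α + n/2, β + SS/2) = Inverse-Gamma(5.5, 68.35).
The mode of Inverse-Gamma(a, b) is b/(a+1) = 68.35/6.5 ≈ 10.5154.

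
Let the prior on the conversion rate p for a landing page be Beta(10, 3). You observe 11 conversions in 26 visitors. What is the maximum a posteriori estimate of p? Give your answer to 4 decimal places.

Prior: Beta(10, 3).
Data: 11 successes in 26 trials. The binomial likelihood contributes p^11(1−p)^15, so the posterior is Beta(10+11, 3+15) = Beta(21, 18).
For Beta(a, b) with a, b > 1 the mode is (a−1)/(a+b−2) = 20/37 ≈ 0.5405.

p̂_MAP = 0.5405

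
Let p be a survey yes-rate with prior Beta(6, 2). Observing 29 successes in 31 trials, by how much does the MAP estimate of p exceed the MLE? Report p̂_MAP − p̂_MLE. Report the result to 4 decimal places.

MAP − MLE = -0.0166

Posterior is Beta(35, 4); MAP = (35−1)/(39−2) = 34/37 ≈ 0.91892.
MLE ignores the prior: p̂_MLE = k/n = 29/31 ≈ 0.93548.
Difference = 34/37 − 29/31 = -19/1147 ≈ -0.0166.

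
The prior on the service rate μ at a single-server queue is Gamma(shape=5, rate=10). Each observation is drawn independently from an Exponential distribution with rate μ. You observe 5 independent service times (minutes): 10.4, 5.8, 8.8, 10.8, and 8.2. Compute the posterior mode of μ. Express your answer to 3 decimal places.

μ̂_MAP = 0.167

The Exponential(rate=μ) likelihood is ∝ μ^n e^(−μΣtᵢ). Here n = 5 and Σtᵢ = 10.4 + 5.8 + 8.8 + 10.8 + 8.2 = 44.
Posterior ∝ μ^4e^(−10μ) · μ^5e^(−44μ) = μ^9e^(−54μ), i.e. Gamma(10, 54).
Mode = (a−1)/b = 9/54 ≈ 0.167.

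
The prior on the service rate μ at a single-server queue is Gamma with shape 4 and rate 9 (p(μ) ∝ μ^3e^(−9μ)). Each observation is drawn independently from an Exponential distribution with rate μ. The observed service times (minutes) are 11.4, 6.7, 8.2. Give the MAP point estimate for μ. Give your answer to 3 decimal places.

μ̂_MAP = 0.170

The Exponential(rate=μ) likelihood is ∝ μ^n e^(−μΣtᵢ). Here n = 3 and Σtᵢ = 11.4 + 6.7 + 8.2 = 26.3.
Posterior ∝ μ^3e^(−9μ) · μ^3e^(−26.3μ) = μ^6e^(−35.3μ), i.e. Gamma(7, 35.3).
Mode = (a−1)/b = 6/35.3 ≈ 0.170.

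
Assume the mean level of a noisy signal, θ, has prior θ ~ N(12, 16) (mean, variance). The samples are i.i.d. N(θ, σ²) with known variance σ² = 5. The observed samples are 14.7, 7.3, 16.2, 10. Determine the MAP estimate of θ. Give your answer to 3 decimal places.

θ̂_MAP = 12.046

n = 4; x̄ = (14.7 + 7.3 + 16.2 + 10)/4 = 48.2/4 = 12.05.
For a Normal prior and Normal likelihood with known variance, the posterior is Normal; its mode equals its mean, the precision-weighted average.
Prior precision 1/σ₀² = 1/16 = 0.0625; data precision n/σ² = 4/5 = 0.8.
θ̂ = (0.0625·12 + 0.8·12.05) / (0.0625 + 0.8) = 10.39/0.8625 = 4156/345 ≈ 12.046.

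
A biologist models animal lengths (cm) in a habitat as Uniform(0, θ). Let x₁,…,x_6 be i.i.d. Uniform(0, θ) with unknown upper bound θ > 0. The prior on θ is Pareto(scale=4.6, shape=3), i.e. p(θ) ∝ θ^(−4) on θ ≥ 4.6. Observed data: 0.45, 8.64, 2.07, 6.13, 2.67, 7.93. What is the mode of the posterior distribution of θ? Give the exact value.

The Uniform(0, θ) likelihood is θ^(−n) for θ ≥ max(xᵢ), zero otherwise. Here max(xᵢ) = 8.64.
Posterior ∝ θ^(−4) · θ^(−6) = θ^(−10) on θ ≥ max(4.6, 8.64) = 8.64.
This density is strictly decreasing in θ, so the posterior mode lies at the lower boundary of the support.

θ̂_MAP = 8.64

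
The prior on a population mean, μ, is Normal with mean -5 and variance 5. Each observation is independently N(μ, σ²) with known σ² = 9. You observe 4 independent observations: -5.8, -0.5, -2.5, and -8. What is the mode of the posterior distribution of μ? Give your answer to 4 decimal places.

μ̂_MAP = -4.4483

n = 4; x̄ = ((-5.8) + (-0.5) + (-2.5) + (-8))/4 = -16.8/4 = -4.2.
For a Normal prior and Normal likelihood with known variance, the posterior is Normal; its mode equals its mean, the precision-weighted average.
Prior precision 1/σ₀² = 1/5 = 0.2; data precision n/σ² = 4/9.
μ̂ = (0.2·(-5) + (4/9)·(-4.2)) / (0.2 + 4/9) = (-43/15)/(29/45) = -129/29 ≈ -4.4483.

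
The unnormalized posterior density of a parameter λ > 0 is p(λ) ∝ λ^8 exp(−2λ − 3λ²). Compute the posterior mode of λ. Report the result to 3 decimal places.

λ̂_MAP = 1.000

ℓ'(λ) = 8/λ − 2 − 6λ. Setting this to zero and multiplying by λ: 6λ² + 2λ − 8 = 0.
λ = (−2 + √(2² + 4·6·8)) / (2·6) = (−2 + √196) / 12 = (−2 + 14)/12 = 1.
ℓ''(λ) = −8/λ² − 6 < 0, confirming a maximum.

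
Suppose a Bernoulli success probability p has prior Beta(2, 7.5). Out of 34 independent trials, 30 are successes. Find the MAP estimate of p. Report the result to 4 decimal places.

p̂_MAP = 0.7470

Prior: Beta(2, 7.5).
Data: 30 successes in 34 trials. The binomial likelihood contributes p^30(1−p)^4, so the posterior is Beta(2+30, 7.5+4) = Beta(32, 11.5).
For Beta(a, b) with a, b > 1 the mode is (a−1)/(a+b−2) = 31/41.5 ≈ 0.7470.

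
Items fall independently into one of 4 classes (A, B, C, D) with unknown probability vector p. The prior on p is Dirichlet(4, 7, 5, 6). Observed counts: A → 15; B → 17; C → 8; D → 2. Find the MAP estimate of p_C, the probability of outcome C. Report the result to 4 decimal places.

MAP estimate of p_C = 0.2000

The posterior is Dirichlet(αᵢ + nᵢ) = Dirichlet(19, 24, 13, 8).
For a Dirichlet(a₁,…,a_K) with all aᵢ > 1, the mode has j-th component (aⱼ − 1)/(Σaᵢ − K).
Here Σaᵢ = 64 and K = 4, so p_C = (13 − 1)/(64 − 4) = 12/60 ≈ 0.2000.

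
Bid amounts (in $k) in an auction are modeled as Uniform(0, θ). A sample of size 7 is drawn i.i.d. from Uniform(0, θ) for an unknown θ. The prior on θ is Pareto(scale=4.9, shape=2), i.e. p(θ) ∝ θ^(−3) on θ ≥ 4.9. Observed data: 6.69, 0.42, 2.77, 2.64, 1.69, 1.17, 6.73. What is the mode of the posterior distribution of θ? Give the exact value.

The Uniform(0, θ) likelihood is θ^(−n) for θ ≥ max(xᵢ), zero otherwise. Here max(xᵢ) = 6.73.
Posterior ∝ θ^(−3) · θ^(−7) = θ^(−10) on θ ≥ max(4.9, 6.73) = 6.73.
This density is strictly decreasing in θ, so the posterior mode lies at the lower boundary of the support.

θ̂_MAP = 6.73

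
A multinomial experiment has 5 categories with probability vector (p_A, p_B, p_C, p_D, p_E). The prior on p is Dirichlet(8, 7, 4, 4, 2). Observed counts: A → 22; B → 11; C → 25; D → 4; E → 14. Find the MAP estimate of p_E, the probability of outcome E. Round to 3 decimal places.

The posterior is Dirichlet(αᵢ + nᵢ) = Dirichlet(30, 18, 29, 8, 16).
For a Dirichlet(a₁,…,a_K) with all aᵢ > 1, the mode has j-th component (aⱼ − 1)/(Σaᵢ − K).
Here Σaᵢ = 101 and K = 5, so p_E = (16 − 1)/(101 − 5) = 15/96 ≈ 0.156.

MAP estimate of p_E = 0.156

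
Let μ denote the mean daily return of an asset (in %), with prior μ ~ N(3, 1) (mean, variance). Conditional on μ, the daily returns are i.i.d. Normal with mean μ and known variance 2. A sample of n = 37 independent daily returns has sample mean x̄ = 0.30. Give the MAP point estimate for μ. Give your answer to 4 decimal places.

n = 37, x̄ = 0.30.
For a Normal prior and Normal likelihood with known variance, the posterior is Normal; its mode equals its mean, the precision-weighted average.
Prior precision 1/σ₀² = 1/1 = 1; data precision n/σ² = 37/2 = 18.5.
μ̂ = (1·3 + 18.5·0.3) / (1 + 18.5) = 8.55/19.5 = 57/130 ≈ 0.4385.

μ̂_MAP = 0.4385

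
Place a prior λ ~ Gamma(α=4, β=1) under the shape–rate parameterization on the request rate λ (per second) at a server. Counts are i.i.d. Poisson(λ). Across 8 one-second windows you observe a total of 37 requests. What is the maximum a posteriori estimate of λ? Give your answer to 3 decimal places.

λ̂_MAP = 4.444

Σxᵢ = 37, n = 8.
Posterior ∝ λ^3e^(−1λ) · λ^37e^(−8λ) = λ^40e^(−9λ), i.e. Gamma(shape=41, rate=9).
The mode of a Gamma(a, b) with a ≥ 1 (shape–rate) is (a−1)/b = 40/9 ≈ 4.444.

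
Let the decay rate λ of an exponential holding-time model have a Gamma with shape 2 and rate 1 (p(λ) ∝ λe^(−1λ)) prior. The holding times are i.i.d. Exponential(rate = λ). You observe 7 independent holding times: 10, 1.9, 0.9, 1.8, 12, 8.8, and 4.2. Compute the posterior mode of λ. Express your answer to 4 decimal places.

The Exponential(rate=λ) likelihood is ∝ λ^n e^(−λΣtᵢ). Here n = 7 and Σtᵢ = 10 + 1.9 + 0.9 + 1.8 + 12 + 8.8 + 4.2 = 39.6.
Posterior ∝ λe^(−1λ) · λ^7e^(−39.6λ) = λ^8e^(−40.6λ), i.e. Gamma(9, 40.6).
Mode = (a−1)/b = 8/40.6 ≈ 0.1970.

λ̂_MAP = 0.1970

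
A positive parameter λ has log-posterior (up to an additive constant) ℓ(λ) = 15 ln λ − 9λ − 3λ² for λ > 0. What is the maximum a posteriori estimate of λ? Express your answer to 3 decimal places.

λ̂_MAP = 1.000

ℓ'(λ) = 15/λ − 9 − 6λ. Setting this to zero and multiplying by λ: 6λ² + 9λ − 15 = 0.
λ = (−9 + √(9² + 4·6·15)) / (2·6) = (−9 + √441) / 12 = (−9 + 21)/12 = 1.
ℓ''(λ) = −15/λ² − 6 < 0, confirming a maximum.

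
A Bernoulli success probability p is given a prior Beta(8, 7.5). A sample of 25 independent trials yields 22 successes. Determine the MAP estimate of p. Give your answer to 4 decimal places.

Prior: Beta(8, 7.5).
Data: 22 successes in 25 trials. The binomial likelihood contributes p^22(1−p)^3, so the posterior is Beta(8+22, 7.5+3) = Beta(30, 10.5).
For Beta(a, b) with a, b > 1 the mode is (a−1)/(a+b−2) = 29/38.5 ≈ 0.7532.

p̂_MAP = 0.7532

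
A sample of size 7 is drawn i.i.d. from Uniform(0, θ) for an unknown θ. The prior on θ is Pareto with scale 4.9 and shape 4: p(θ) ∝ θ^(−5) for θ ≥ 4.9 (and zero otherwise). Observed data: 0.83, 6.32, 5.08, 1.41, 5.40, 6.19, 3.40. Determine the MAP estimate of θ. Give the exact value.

The Uniform(0, θ) likelihood is θ^(−n) for θ ≥ max(xᵢ), zero otherwise. Here max(xᵢ) = 6.32.
Posterior ∝ θ^(−5) · θ^(−7) = θ^(−12) on θ ≥ max(4.9, 6.32) = 6.32.
This density is strictly decreasing in θ, so the posterior mode lies at the lower boundary of the support.

θ̂_MAP = 6.32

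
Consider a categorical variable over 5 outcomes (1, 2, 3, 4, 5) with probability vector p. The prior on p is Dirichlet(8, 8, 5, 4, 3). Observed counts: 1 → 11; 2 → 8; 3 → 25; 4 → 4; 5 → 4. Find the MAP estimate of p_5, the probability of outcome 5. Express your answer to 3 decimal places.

MAP estimate: 0.080

The posterior is Dirichlet(αᵢ + nᵢ) = Dirichlet(19, 16, 30, 8, 7).
For a Dirichlet(a₁,…,a_K) with all aᵢ > 1, the mode has j-th component (aⱼ − 1)/(Σaᵢ − K).
Here Σaᵢ = 80 and K = 5, so p_5 = (7 − 1)/(80 − 5) = 6/75 ≈ 0.080.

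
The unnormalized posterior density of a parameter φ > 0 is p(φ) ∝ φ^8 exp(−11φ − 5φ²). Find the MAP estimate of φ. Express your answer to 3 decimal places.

ℓ'(φ) = 8/φ − 11 − 10φ. Setting this to zero and multiplying by φ: 10φ² + 11φ − 8 = 0.
φ = (−11 + √(11² + 4·10·8)) / (2·10) = (−11 + √441) / 20 = (−11 + 21)/20 = 1/2.
ℓ''(φ) = −8/φ² − 10 < 0, confirming a maximum.

φ̂_MAP = 0.500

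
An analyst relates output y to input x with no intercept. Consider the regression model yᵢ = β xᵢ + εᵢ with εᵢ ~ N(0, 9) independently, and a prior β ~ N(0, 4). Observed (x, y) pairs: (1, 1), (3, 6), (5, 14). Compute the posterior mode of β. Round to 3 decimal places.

β̂_MAP = 2.389

log p(β | y) = −Σ(yᵢ − βxᵢ)²/(2·9) − β²/(2·4) + const.
Setting the derivative to zero: Σxᵢ(yᵢ − βxᵢ)/9 − β/4 = 0, so β = Σxᵢyᵢ / (Σxᵢ² + σ²/τ²).
Σxᵢyᵢ = 1·1 + 3·6 + 5·14 = 89; Σxᵢ² = 35; σ²/τ² = 2.25.
β̂_MAP = 89 / (35 + 2.25) = 89/37.25 ≈ 2.389.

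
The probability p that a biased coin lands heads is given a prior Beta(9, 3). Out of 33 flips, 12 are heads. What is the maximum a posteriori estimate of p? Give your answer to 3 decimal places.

p̂_MAP = 0.465

Prior: Beta(9, 3).
Data: 12 successes in 33 trials. The binomial likelihood contributes p^12(1−p)^21, so the posterior is Beta(9+12, 3+21) = Beta(21, 24).
For Beta(a, b) with a, b > 1 the mode is (a−1)/(a+b−2) = 20/43 ≈ 0.465.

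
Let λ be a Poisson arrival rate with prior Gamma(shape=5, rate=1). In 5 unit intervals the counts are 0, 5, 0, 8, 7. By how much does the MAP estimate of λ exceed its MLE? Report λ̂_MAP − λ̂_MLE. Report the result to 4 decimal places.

Σxᵢ = 20. Posterior is Gamma(25, 6); MAP = (25−1)/6 = 24/6 ≈ 4.00000.
MLE = x̄ = 20/5 ≈ 4.00000.
Difference = 24/6 − 20/5 = 0 ≈ 0.0000.

MAP − MLE = 0.0000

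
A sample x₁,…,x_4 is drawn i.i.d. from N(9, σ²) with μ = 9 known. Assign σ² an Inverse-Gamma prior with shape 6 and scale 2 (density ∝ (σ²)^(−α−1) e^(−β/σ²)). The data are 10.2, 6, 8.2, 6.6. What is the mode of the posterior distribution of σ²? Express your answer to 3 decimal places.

Sum of squared deviations about the known mean: SS = (10.2−9)² + (6−9)² + (8.2−9)² + (6.6−9)² = 16.84.
The Normal likelihood contributes (σ²)^(−n/2) exp(−SS/(2σ²)), so the posterior is Inverse-Gamma(α + n/2, β + SS/2) = Inverse-Gamma(8, 10.42).
The mode of Inverse-Gamma(a, b) is b/(a+1) = 10.42/9 ≈ 1.158.

σ̂²_MAP = 1.158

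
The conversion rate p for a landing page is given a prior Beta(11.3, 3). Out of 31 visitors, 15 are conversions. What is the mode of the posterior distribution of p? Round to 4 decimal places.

Prior: Beta(11.3, 3).
Data: 15 successes in 31 trials. The binomial likelihood contributes p^15(1−p)^16, so the posterior is Beta(11.3+15, 3+16) = Beta(26.3, 19).
For Beta(a, b) with a, b > 1 the mode is (a−1)/(a+b−2) = 25.3/43.3 ≈ 0.5843.

p̂_MAP = 0.5843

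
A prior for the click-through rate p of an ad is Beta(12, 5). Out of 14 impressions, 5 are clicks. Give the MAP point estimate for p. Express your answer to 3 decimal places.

p̂_MAP = 0.552

Prior: Beta(12, 5).
Data: 5 successes in 14 trials. The binomial likelihood contributes p^5(1−p)^9, so the posterior is Beta(12+5, 5+9) = Beta(17, 14).
For Beta(a, b) with a, b > 1 the mode is (a−1)/(a+b−2) = 16/29 ≈ 0.552.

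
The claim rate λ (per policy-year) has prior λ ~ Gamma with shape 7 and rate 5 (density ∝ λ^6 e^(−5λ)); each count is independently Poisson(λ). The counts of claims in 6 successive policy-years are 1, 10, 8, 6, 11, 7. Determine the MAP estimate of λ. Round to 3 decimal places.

λ̂_MAP = 4.455

Σxᵢ = 1+10+8+6+11+7 = 43, with n = 6.
Posterior ∝ λ^6e^(−5λ) · λ^43e^(−6λ) = λ^49e^(−11λ), i.e. Gamma(shape=50, rate=11).
The mode of a Gamma(a, b) with a ≥ 1 (shape–rate) is (a−1)/b = 49/11 ≈ 4.455.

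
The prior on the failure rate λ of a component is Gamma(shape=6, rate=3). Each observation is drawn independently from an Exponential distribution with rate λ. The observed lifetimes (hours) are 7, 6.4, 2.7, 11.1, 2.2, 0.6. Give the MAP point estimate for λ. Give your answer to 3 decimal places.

λ̂_MAP = 0.333

The Exponential(rate=λ) likelihood is ∝ λ^n e^(−λΣtᵢ). Here n = 6 and Σtᵢ = 7 + 6.4 + 2.7 + 11.1 + 2.2 + 0.6 = 30.
Posterior ∝ λ^5e^(−3λ) · λ^6e^(−30λ) = λ^11e^(−33λ), i.e. Gamma(12, 33).
Mode = (a−1)/b = 11/33 ≈ 0.333.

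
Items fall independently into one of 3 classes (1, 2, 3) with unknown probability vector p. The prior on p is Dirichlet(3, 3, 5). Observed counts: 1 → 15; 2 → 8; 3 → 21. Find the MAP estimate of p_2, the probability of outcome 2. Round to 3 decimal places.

The posterior is Dirichlet(αᵢ + nᵢ) = Dirichlet(18, 11, 26).
For a Dirichlet(a₁,…,a_K) with all aᵢ > 1, the mode has j-th component (aⱼ − 1)/(Σaᵢ − K).
Here Σaᵢ = 55 and K = 3, so p_2 = (11 − 1)/(55 − 3) = 10/52 ≈ 0.192.

MAP estimate: 0.192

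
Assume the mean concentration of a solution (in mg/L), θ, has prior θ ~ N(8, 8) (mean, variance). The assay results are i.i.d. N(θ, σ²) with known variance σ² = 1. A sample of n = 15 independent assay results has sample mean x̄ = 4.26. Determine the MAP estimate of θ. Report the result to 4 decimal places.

θ̂_MAP = 4.2909

n = 15, x̄ = 4.26.
For a Normal prior and Normal likelihood with known variance, the posterior is Normal; its mode equals its mean, the precision-weighted average.
Prior precision 1/σ₀² = 1/8 = 0.125; data precision n/σ² = 15/1 = 15.
θ̂ = (0.125·8 + 15·4.26) / (0.125 + 15) = 64.9/15.125 = 236/55 ≈ 4.2909.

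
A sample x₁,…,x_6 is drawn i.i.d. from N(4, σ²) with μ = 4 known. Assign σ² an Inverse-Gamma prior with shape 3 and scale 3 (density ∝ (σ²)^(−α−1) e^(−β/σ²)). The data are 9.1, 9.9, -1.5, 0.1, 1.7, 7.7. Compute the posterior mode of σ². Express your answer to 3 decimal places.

σ̂²_MAP = 9.376

Sum of squared deviations about the known mean: SS = (9.1−4)² + (9.9−4)² + (-1.5−4)² + (0.1−4)² + (1.7−4)² + (7.7−4)² = 125.26.
The Normal likelihood contributes (σ²)^(−n/2) exp(−SS/(2σ²)), so the posterior is Inverse-Gamma(α + n/2, β + SS/2) = Inverse-Gamma(6, 65.63).
The mode of Inverse-Gamma(a, b) is b/(a+1) = 65.63/7 ≈ 9.376.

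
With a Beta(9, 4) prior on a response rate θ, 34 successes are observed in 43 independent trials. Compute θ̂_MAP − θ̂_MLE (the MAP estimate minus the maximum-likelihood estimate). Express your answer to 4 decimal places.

MAP − MLE = -0.0129

Posterior is Beta(43, 13); MAP = (43−1)/(56−2) = 42/54 ≈ 0.77778.
MLE ignores the prior: θ̂_MLE = k/n = 34/43 ≈ 0.79070.
Difference = 42/54 − 34/43 = -5/387 ≈ -0.0129.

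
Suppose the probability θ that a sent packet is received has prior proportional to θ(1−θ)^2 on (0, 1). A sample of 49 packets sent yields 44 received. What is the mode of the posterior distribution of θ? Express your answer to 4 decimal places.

θ̂_MAP = 0.8654

The prior density ∝ θ(1−θ)^2 is the kernel of Beta(2, 3).
Data: 44 successes in 49 trials. The binomial likelihood contributes θ^44(1−θ)^5, so the posterior is Beta(2+44, 3+5) = Beta(46, 8).
For Beta(a, b) with a, b > 1 the mode is (a−1)/(a+b−2) = 45/52 ≈ 0.8654.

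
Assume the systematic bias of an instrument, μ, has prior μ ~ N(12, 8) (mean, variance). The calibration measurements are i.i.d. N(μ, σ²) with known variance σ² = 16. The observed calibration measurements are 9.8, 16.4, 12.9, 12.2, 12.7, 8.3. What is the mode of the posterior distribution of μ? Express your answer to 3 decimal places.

n = 6; x̄ = (9.8 + 16.4 + 12.9 + 12.2 + 12.7 + 8.3)/6 = 72.3/6 = 12.05.
For a Normal prior and Normal likelihood with known variance, the posterior is Normal; its mode equals its mean, the precision-weighted average.
Prior precision 1/σ₀² = 1/8 = 0.125; data precision n/σ² = 6/16 = 0.375.
μ̂ = (0.125·12 + 0.375·12.05) / (0.125 + 0.375) = 6.01875/0.5 = 12.0375 ≈ 12.038.

μ̂_MAP = 12.038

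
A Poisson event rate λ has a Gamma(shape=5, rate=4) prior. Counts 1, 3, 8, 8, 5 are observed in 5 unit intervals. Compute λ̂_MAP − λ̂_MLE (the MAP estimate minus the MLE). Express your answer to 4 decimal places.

MAP − MLE = -1.7778

Σxᵢ = 25. Posterior is Gamma(30, 9); MAP = (30−1)/9 = 29/9 ≈ 3.22222.
MLE = x̄ = 25/5 ≈ 5.00000.
Difference = 29/9 − 25/5 = -16/9 ≈ -1.7778.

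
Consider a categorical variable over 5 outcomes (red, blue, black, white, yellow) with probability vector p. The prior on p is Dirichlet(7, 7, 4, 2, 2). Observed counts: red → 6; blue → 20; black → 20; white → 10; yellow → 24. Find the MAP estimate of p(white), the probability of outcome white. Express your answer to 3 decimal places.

MAP estimate of p(white) = 0.113

The posterior is Dirichlet(αᵢ + nᵢ) = Dirichlet(13, 27, 24, 12, 26).
For a Dirichlet(a₁,…,a_K) with all aᵢ > 1, the mode has j-th component (aⱼ − 1)/(Σaᵢ − K).
Here Σaᵢ = 102 and K = 5, so p(white) = (12 − 1)/(102 − 5) = 11/97 ≈ 0.113.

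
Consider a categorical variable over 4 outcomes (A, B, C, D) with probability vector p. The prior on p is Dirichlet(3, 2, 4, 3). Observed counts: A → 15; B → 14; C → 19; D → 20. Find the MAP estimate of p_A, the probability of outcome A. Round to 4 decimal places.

MAP estimate of p_A = 0.2237

The posterior is Dirichlet(αᵢ + nᵢ) = Dirichlet(18, 16, 23, 23).
For a Dirichlet(a₁,…,a_K) with all aᵢ > 1, the mode has j-th component (aⱼ − 1)/(Σaᵢ − K).
Here Σaᵢ = 80 and K = 4, so p_A = (18 − 1)/(80 − 4) = 17/76 ≈ 0.2237.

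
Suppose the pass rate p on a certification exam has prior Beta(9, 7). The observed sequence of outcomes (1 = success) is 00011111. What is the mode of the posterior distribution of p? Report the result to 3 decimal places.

p̂_MAP = 0.591

Prior: Beta(9, 7).
Data: 5 successes in 8 trials (from the sequence). The binomial likelihood contributes p^5(1−p)^3, so the posterior is Beta(9+5, 7+3) = Beta(14, 10).
For Beta(a, b) with a, b > 1 the mode is (a−1)/(a+b−2) = 13/22 ≈ 0.591.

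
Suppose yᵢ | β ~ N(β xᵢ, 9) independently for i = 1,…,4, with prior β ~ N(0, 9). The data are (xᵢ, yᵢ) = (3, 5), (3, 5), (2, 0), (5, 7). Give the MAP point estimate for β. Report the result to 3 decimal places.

β̂_MAP = 1.354

log p(β | y) = −Σ(yᵢ − βxᵢ)²/(2·9) − β²/(2·9) + const.
Setting the derivative to zero: Σxᵢ(yᵢ − βxᵢ)/9 − β/9 = 0, so β = Σxᵢyᵢ / (Σxᵢ² + σ²/τ²).
Σxᵢyᵢ = 3·5 + 3·5 + 2·0 + 5·7 = 65; Σxᵢ² = 47; σ²/τ² = 1.
β̂_MAP = 65 / (47 + 1) = 65/48 ≈ 1.354.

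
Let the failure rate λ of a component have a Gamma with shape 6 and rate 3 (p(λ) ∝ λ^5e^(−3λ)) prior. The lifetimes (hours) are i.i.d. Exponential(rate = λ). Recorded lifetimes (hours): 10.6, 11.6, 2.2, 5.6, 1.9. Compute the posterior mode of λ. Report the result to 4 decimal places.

The Exponential(rate=λ) likelihood is ∝ λ^n e^(−λΣtᵢ). Here n = 5 and Σtᵢ = 10.6 + 11.6 + 2.2 + 5.6 + 1.9 = 31.9.
Posterior ∝ λ^5e^(−3λ) · λ^5e^(−31.9λ) = λ^10e^(−34.9λ), i.e. Gamma(11, 34.9).
Mode = (a−1)/b = 10/34.9 ≈ 0.2865.

λ̂_MAP = 0.2865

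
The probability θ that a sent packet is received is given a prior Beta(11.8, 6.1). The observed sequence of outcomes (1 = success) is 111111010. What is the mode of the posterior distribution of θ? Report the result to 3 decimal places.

Prior: Beta(11.8, 6.1).
Data: 7 successes in 9 trials (from the sequence). The binomial likelihood contributes θ^7(1−θ)^2, so the posterior is Beta(11.8+7, 6.1+2) = Beta(18.8, 8.1).
For Beta(a, b) with a, b > 1 the mode is (a−1)/(a+b−2) = 17.8/24.9 ≈ 0.715.

θ̂_MAP = 0.715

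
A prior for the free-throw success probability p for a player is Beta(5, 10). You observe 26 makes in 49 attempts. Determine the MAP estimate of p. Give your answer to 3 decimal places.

p̂_MAP = 0.484

Prior: Beta(5, 10).
Data: 26 successes in 49 trials. The binomial likelihood contributes p^26(1−p)^23, so the posterior is Beta(5+26, 10+23) = Beta(31, 33).
For Beta(a, b) with a, b > 1 the mode is (a−1)/(a+b−2) = 30/62 ≈ 0.484.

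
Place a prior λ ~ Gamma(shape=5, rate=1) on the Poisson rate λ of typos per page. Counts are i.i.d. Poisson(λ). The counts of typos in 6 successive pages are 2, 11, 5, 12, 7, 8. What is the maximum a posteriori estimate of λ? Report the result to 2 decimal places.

λ̂_MAP = 7.00

Σxᵢ = 2+11+5+12+7+8 = 45, with n = 6.
Posterior ∝ λ^4e^(−1λ) · λ^45e^(−6λ) = λ^49e^(−7λ), i.e. Gamma(shape=50, rate=7).
The mode of a Gamma(a, b) with a ≥ 1 (shape–rate) is (a−1)/b = 49/7 ≈ 7.00.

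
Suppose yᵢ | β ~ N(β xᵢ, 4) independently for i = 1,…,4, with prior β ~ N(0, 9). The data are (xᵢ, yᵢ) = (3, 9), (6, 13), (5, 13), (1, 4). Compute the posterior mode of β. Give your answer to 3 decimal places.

log p(β | y) = −Σ(yᵢ − βxᵢ)²/(2·4) − β²/(2·9) + const.
Setting the derivative to zero: Σxᵢ(yᵢ − βxᵢ)/4 − β/9 = 0, so β = Σxᵢyᵢ / (Σxᵢ² + σ²/τ²).
Σxᵢyᵢ = 3·9 + 6·13 + 5·13 + 1·4 = 174; Σxᵢ² = 71; σ²/τ² = 4/9.
β̂_MAP = 174 / (71 + 4/9) = 174/(643/9) = 1566/643 ≈ 2.435.

β̂_MAP = 2.435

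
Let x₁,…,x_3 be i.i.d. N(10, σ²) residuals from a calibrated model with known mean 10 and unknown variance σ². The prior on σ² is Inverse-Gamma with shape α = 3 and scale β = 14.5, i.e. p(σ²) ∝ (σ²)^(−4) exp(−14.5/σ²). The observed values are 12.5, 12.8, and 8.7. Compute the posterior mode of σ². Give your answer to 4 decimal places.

σ̂²_MAP = 4.0709

Sum of squared deviations about the known mean: SS = (12.5−10)² + (12.8−10)² + (8.7−10)² = 15.78.
The Normal likelihood contributes (σ²)^(−n/2) exp(−SS/(2σ²)), so the posterior is Inverse-Gamma(α + n/2, β + SS/2) = Inverse-Gamma(4.5, 22.39).
The mode of Inverse-Gamma(a, b) is b/(a+1) = 22.39/5.5 ≈ 4.0709.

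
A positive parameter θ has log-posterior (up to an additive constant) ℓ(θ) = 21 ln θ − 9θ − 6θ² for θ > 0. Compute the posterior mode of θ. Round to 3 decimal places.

ℓ'(θ) = 21/θ − 9 − 12θ. Setting this to zero and multiplying by θ: 12θ² + 9θ − 21 = 0.
θ = (−9 + √(9² + 4·12·21)) / (2·12) = (−9 + √1089) / 24 = (−9 + 33)/24 = 1.
ℓ''(θ) = −21/θ² − 12 < 0, confirming a maximum.

θ̂_MAP = 1.000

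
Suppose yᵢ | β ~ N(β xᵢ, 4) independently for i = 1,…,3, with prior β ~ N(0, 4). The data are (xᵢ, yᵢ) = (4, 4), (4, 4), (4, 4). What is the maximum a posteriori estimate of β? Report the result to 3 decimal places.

β̂_MAP = 0.980

log p(β | y) = −Σ(yᵢ − βxᵢ)²/(2·4) − β²/(2·4) + const.
Setting the derivative to zero: Σxᵢ(yᵢ − βxᵢ)/4 − β/4 = 0, so β = Σxᵢyᵢ / (Σxᵢ² + σ²/τ²).
Σxᵢyᵢ = 4·4 + 4·4 + 4·4 = 48; Σxᵢ² = 48; σ²/τ² = 1.
β̂_MAP = 48 / (48 + 1) = 48/49 ≈ 0.980.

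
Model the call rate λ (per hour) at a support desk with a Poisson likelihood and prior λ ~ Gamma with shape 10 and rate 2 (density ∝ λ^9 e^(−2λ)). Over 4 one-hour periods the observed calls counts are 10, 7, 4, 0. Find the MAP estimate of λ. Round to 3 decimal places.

Σxᵢ = 10+7+4+0 = 21, with n = 4.
Posterior ∝ λ^9e^(−2λ) · λ^21e^(−4λ) = λ^30e^(−6λ), i.e. Gamma(shape=31, rate=6).
The mode of a Gamma(a, b) with a ≥ 1 (shape–rate) is (a−1)/b = 30/6 ≈ 5.000.

λ̂_MAP = 5.000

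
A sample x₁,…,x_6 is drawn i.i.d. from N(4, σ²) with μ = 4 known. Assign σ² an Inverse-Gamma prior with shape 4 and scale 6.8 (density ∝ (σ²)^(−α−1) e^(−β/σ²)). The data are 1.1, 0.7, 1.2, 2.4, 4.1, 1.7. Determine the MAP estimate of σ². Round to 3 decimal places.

σ̂²_MAP = 3.038

Sum of squared deviations about the known mean: SS = (1.1−4)² + (0.7−4)² + (1.2−4)² + (2.4−4)² + (4.1−4)² + (1.7−4)² = 35.
The Normal likelihood contributes (σ²)^(−n/2) exp(−SS/(2σ²)), so the posterior is Inverse-Gamma(α + n/2, β + SS/2) = Inverse-Gamma(7, 24.3).
The mode of Inverse-Gamma(a, b) is b/(a+1) = 24.3/8 ≈ 3.038.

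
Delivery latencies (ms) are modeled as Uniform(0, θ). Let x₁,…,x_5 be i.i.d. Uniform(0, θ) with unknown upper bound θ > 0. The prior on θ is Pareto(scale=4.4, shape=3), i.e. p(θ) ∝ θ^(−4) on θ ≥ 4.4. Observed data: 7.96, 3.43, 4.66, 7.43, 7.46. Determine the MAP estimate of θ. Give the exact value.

The Uniform(0, θ) likelihood is θ^(−n) for θ ≥ max(xᵢ), zero otherwise. Here max(xᵢ) = 7.96.
Posterior ∝ θ^(−4) · θ^(−5) = θ^(−9) on θ ≥ max(4.4, 7.96) = 7.96.
This density is strictly decreasing in θ, so the posterior mode lies at the lower boundary of the support.

θ̂_MAP = 7.96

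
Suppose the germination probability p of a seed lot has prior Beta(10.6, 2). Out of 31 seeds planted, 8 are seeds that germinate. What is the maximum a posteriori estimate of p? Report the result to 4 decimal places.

Prior: Beta(10.6, 2).
Data: 8 successes in 31 trials. The binomial likelihood contributes p^8(1−p)^23, so the posterior is Beta(10.6+8, 2+23) = Beta(18.6, 25).
For Beta(a, b) with a, b > 1 the mode is (a−1)/(a+b−2) = 17.6/41.6 ≈ 0.4231.

p̂_MAP = 0.4231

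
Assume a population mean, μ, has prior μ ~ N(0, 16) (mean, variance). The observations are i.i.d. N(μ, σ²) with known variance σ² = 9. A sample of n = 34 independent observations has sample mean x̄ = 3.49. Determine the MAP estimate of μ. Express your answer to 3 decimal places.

n = 34, x̄ = 3.49.
For a Normal prior and Normal likelihood with known variance, the posterior is Normal; its mode equals its mean, the precision-weighted average.
Prior precision 1/σ₀² = 1/16 = 0.0625; data precision n/σ² = 34/9.
μ̂ = (0.0625·0 + (34/9)·3.49) / (0.0625 + 34/9) = (5933/450)/(553/144) = 47464/13825 ≈ 3.433.

μ̂_MAP = 3.433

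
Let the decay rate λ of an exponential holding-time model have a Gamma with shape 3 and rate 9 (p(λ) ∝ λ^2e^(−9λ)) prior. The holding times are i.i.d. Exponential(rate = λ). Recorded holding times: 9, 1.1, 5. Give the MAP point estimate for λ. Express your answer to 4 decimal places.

λ̂_MAP = 0.2075

The Exponential(rate=λ) likelihood is ∝ λ^n e^(−λΣtᵢ). Here n = 3 and Σtᵢ = 9 + 1.1 + 5 = 15.1.
Posterior ∝ λ^2e^(−9λ) · λ^3e^(−15.1λ) = λ^5e^(−24.1λ), i.e. Gamma(6, 24.1).
Mode = (a−1)/b = 5/24.1 ≈ 0.2075.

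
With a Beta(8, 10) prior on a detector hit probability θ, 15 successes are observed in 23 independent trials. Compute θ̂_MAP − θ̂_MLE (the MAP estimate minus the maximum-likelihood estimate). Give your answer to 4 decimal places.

MAP − MLE = -0.0881

Posterior is Beta(23, 18); MAP = (23−1)/(41−2) = 22/39 ≈ 0.56410.
MLE ignores the prior: θ̂_MLE = k/n = 15/23 ≈ 0.65217.
Difference = 22/39 − 15/23 = -79/897 ≈ -0.0881.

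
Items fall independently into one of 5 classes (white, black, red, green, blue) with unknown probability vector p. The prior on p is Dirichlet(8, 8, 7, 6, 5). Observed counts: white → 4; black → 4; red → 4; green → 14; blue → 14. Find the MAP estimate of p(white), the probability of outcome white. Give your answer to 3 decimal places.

MAP estimate of p(white) = 0.159

The posterior is Dirichlet(αᵢ + nᵢ) = Dirichlet(12, 12, 11, 20, 19).
For a Dirichlet(a₁,…,a_K) with all aᵢ > 1, the mode has j-th component (aⱼ − 1)/(Σaᵢ − K).
Here Σaᵢ = 74 and K = 5, so p(white) = (12 − 1)/(74 − 5) = 11/69 ≈ 0.159.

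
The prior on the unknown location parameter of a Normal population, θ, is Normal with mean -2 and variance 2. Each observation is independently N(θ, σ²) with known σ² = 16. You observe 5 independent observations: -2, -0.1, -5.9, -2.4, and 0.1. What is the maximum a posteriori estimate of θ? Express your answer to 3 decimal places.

n = 5; x̄ = ((-2) + (-0.1) + (-5.9) + (-2.4) + 0.1)/5 = -10.3/5 = -2.06.
For a Normal prior and Normal likelihood with known variance, the posterior is Normal; its mode equals its mean, the precision-weighted average.
Prior precision 1/σ₀² = 1/2 = 0.5; data precision n/σ² = 5/16 = 0.3125.
θ̂ = (0.5·(-2) + 0.3125·(-2.06)) / (0.5 + 0.3125) = (-1.64375)/0.8125 = -263/130 ≈ -2.023.

θ̂_MAP = -2.023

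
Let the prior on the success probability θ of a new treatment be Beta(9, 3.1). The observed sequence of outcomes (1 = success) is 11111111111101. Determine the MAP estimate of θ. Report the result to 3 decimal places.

Prior: Beta(9, 3.1).
Data: 13 successes in 14 trials (from the sequence). The binomial likelihood contributes θ^13(1−θ)^1, so the posterior is Beta(9+13, 3.1+1) = Beta(22, 4.1).
For Beta(a, b) with a, b > 1 the mode is (a−1)/(a+b−2) = 21/24.1 ≈ 0.871.

θ̂_MAP = 0.871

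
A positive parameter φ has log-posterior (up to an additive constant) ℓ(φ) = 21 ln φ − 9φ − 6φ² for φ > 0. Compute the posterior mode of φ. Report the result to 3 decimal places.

ℓ'(φ) = 21/φ − 9 − 12φ. Setting this to zero and multiplying by φ: 12φ² + 9φ − 21 = 0.
φ = (−9 + √(9² + 4·12·21)) / (2·12) = (−9 + √1089) / 24 = (−9 + 33)/24 = 1.
ℓ''(φ) = −21/φ² − 12 < 0, confirming a maximum.

φ̂_MAP = 1.000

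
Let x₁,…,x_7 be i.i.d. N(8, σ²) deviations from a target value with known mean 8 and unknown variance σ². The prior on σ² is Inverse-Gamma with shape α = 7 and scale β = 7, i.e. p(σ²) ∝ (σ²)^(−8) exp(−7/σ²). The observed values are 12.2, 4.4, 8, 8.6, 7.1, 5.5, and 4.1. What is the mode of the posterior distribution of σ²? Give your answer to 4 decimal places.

Sum of squared deviations about the known mean: SS = (12.2−8)² + (4.4−8)² + (8−8)² + (8.6−8)² + (7.1−8)² + (5.5−8)² + (4.1−8)² = 53.23.
The Normal likelihood contributes (σ²)^(−n/2) exp(−SS/(2σ²)), so the posterior is Inverse-Gamma(α + n/2, β + SS/2) = Inverse-Gamma(10.5, 33.615).
The mode of Inverse-Gamma(a, b) is b/(a+1) = 33.615/11.5 ≈ 2.9230.

σ̂²_MAP = 2.9230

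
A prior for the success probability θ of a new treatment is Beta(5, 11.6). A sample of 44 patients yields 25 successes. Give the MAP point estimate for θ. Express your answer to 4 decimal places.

Prior: Beta(5, 11.6).
Data: 25 successes in 44 trials. The binomial likelihood contributes θ^25(1−θ)^19, so the posterior is Beta(5+25, 11.6+19) = Beta(30, 30.6).
For Beta(a, b) with a, b > 1 the mode is (a−1)/(a+b−2) = 29/58.6 ≈ 0.4949.

θ̂_MAP = 0.4949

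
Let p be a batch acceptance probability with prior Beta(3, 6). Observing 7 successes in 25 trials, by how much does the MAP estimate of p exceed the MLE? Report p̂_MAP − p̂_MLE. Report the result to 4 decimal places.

MAP − MLE = 0.0013

Posterior is Beta(10, 24); MAP = (10−1)/(34−2) = 9/32 ≈ 0.28125.
MLE ignores the prior: p̂_MLE = k/n = 7/25 ≈ 0.28000.
Difference = 9/32 − 7/25 = 1/800 ≈ 0.0013.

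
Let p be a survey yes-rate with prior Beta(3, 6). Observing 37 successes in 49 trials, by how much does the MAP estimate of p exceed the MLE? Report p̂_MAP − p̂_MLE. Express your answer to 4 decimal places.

Posterior is Beta(40, 18); MAP = (40−1)/(58−2) = 39/56 ≈ 0.69643.
MLE ignores the prior: p̂_MLE = k/n = 37/49 ≈ 0.75510.
Difference = 39/56 − 37/49 = -23/392 ≈ -0.0587.

MAP − MLE = -0.0587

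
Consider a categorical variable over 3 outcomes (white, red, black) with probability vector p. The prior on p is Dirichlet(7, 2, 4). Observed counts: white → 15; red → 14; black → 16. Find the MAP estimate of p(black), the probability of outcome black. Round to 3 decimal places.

The posterior is Dirichlet(αᵢ + nᵢ) = Dirichlet(22, 16, 20).
For a Dirichlet(a₁,…,a_K) with all aᵢ > 1, the mode has j-th component (aⱼ − 1)/(Σaᵢ − K).
Here Σaᵢ = 58 and K = 3, so p(black) = (20 − 1)/(58 − 3) = 19/55 ≈ 0.345.

MAP estimate of p(black) = 0.345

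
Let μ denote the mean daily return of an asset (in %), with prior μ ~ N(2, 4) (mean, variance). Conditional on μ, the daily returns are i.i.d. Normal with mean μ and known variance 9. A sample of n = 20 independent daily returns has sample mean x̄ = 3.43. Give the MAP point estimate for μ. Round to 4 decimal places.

μ̂_MAP = 3.2854

n = 20, x̄ = 3.43.
For a Normal prior and Normal likelihood with known variance, the posterior is Normal; its mode equals its mean, the precision-weighted average.
Prior precision 1/σ₀² = 1/4 = 0.25; data precision n/σ² = 20/9.
μ̂ = (0.25·2 + (20/9)·3.43) / (0.25 + 20/9) = (731/90)/(89/36) = 1462/445 ≈ 3.2854.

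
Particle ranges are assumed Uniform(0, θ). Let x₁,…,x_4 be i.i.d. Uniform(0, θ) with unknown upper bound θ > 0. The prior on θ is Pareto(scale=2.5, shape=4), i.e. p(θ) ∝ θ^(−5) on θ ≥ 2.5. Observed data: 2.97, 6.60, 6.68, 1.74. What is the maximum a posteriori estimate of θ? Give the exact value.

θ̂_MAP = 6.68

The Uniform(0, θ) likelihood is θ^(−n) for θ ≥ max(xᵢ), zero otherwise. Here max(xᵢ) = 6.68.
Posterior ∝ θ^(−5) · θ^(−4) = θ^(−9) on θ ≥ max(2.5, 6.68) = 6.68.
This density is strictly decreasing in θ, so the posterior mode lies at the lower boundary of the support.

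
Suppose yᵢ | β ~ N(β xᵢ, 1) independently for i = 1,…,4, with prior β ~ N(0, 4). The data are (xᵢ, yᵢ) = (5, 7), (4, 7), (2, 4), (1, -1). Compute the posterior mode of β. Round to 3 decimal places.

log p(β | y) = −Σ(yᵢ − βxᵢ)²/(2·1) − β²/(2·4) + const.
Setting the derivative to zero: Σxᵢ(yᵢ − βxᵢ)/1 − β/4 = 0, so β = Σxᵢyᵢ / (Σxᵢ² + σ²/τ²).
Σxᵢyᵢ = 5·7 + 4·7 + 2·4 + 1·(-1) = 70; Σxᵢ² = 46; σ²/τ² = 0.25.
β̂_MAP = 70 / (46 + 0.25) = 70/46.25 ≈ 1.514.

β̂_MAP = 1.514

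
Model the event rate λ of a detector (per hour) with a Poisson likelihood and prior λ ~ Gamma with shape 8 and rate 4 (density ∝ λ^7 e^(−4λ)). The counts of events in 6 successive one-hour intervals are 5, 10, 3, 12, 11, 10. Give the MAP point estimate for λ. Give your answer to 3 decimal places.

λ̂_MAP = 5.800

Σxᵢ = 5+10+3+12+11+10 = 51, with n = 6.
Posterior ∝ λ^7e^(−4λ) · λ^51e^(−6λ) = λ^58e^(−10λ), i.e. Gamma(shape=59, rate=10).
The mode of a Gamma(a, b) with a ≥ 1 (shape–rate) is (a−1)/b = 58/10 ≈ 5.800.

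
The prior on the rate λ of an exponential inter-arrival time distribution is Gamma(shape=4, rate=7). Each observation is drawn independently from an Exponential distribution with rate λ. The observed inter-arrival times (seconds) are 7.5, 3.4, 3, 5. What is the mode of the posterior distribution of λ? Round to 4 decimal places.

The Exponential(rate=λ) likelihood is ∝ λ^n e^(−λΣtᵢ). Here n = 4 and Σtᵢ = 7.5 + 3.4 + 3 + 5 = 18.9.
Posterior ∝ λ^3e^(−7λ) · λ^4e^(−18.9λ) = λ^7e^(−25.9λ), i.e. Gamma(8, 25.9).
Mode = (a−1)/b = 7/25.9 ≈ 0.2703.

λ̂_MAP = 0.2703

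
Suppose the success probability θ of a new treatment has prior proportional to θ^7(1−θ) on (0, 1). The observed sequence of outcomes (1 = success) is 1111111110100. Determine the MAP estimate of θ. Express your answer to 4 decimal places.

The prior density ∝ θ^7(1−θ)^1 is the kernel of Beta(8, 2).
Data: 10 successes in 13 trials (from the sequence). The binomial likelihood contributes θ^10(1−θ)^3, so the posterior is Beta(8+10, 2+3) = Beta(18, 5).
For Beta(a, b) with a, b > 1 the mode is (a−1)/(a+b−2) = 17/21 ≈ 0.8095.

θ̂_MAP = 0.8095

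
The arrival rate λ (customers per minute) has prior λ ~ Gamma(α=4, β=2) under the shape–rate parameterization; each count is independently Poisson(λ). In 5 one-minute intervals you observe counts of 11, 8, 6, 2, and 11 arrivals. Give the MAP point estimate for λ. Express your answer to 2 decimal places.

Σxᵢ = 11+8+6+2+11 = 38, with n = 5.
Posterior ∝ λ^3e^(−2λ) · λ^38e^(−5λ) = λ^41e^(−7λ), i.e. Gamma(shape=42, rate=7).
The mode of a Gamma(a, b) with a ≥ 1 (shape–rate) is (a−1)/b = 41/7 ≈ 5.86.

λ̂_MAP = 5.86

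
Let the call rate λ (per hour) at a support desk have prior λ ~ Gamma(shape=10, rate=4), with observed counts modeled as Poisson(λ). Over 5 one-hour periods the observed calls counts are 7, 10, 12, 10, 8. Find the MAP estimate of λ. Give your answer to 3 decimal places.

Σxᵢ = 7+10+12+10+8 = 47, with n = 5.
Posterior ∝ λ^9e^(−4λ) · λ^47e^(−5λ) = λ^56e^(−9λ), i.e. Gamma(shape=57, rate=9).
The mode of a Gamma(a, b) with a ≥ 1 (shape–rate) is (a−1)/b = 56/9 ≈ 6.222.

λ̂_MAP = 6.222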